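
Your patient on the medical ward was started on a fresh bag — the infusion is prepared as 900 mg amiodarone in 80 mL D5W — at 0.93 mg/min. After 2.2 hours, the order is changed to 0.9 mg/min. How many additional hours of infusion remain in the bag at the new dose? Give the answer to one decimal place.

14.4 hours

Initial rate:
0.93 mg/min × 60 min/hr = 55.8 mg/hr
Concentration = 900 mg ÷ 80 mL = 11.25 mg/mL
Rate = 55.8 mg/hr ÷ 11.25 mg/mL = 4.96 mL/hr
Volume infused so far = 4.96 mL/hr × 2.2 hr = 10.912 mL
Volume remaining = 80 − 10.912 = 69.088 mL
New rate:
0.9 mg/min × 60 min/hr = 54 mg/hr
Rate = 54 mg/hr ÷ 11.25 mg/mL = 4.8 mL/hr
Time remaining = 69.088 mL ÷ 4.8 mL/hr = 14.39333 hr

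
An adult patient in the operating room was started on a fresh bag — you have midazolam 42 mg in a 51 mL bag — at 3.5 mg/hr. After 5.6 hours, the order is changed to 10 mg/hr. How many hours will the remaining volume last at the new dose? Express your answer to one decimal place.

Initial rate:
Concentration = 42 mg ÷ 51 mL = 0.8235294 mg/mL
Rate = 3.5 mg/hr ÷ 0.8235294 mg/mL = 4.25 mL/hr
Volume infused so far = 4.25 mL/hr × 5.6 hr = 23.8 mL
Volume remaining = 51 − 23.8 = 27.2 mL
New rate:
Rate = 10 mg/hr ÷ 0.8235294 mg/mL = 12.14286 mL/hr
Time remaining = 27.2 mL ÷ 12.14286 mL/hr = 2.24 hr

2.2 hours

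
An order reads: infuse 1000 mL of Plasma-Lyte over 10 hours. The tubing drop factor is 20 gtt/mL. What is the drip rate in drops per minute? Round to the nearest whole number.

1000 mL ÷ (10 hr × 60 = 600 min) = 1.666667 mL/min
1.666667 mL/min × 20 gtt/mL = 33.33333 gtt/min

33 gtt/min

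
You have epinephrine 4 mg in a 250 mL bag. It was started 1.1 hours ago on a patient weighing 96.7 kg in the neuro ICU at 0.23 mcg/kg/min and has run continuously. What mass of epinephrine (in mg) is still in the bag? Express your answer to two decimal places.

2.53 mg

Dose = 0.23 mcg/kg/min × 96.7 kg = 22.241 mcg/min
22.241 mcg/min × 60 min/hr = 1334.46 mcg/hr
Concentration = 4 mg ÷ 250 mL = 0.016 mg/mL = 16 mcg/mL
Rate = 1334.46 mcg/hr ÷ 16 mcg/mL = 83.40375 mL/hr
Volume infused = 83.40375 mL/hr × 1.1 hr = 91.74413 mL
Volume remaining = 250 − 91.74413 = 158.2559 mL
Drug remaining = 158.2559 mL × 16 mcg/mL = 2532.094 mcg = 2.532094 mg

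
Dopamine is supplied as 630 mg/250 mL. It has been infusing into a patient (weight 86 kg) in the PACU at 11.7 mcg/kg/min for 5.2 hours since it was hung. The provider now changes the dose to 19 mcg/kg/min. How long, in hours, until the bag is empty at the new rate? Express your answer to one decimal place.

Initial rate:
Dose = 11.7 mcg/kg/min × 86 kg = 1006.2 mcg/min
1006.2 mcg/min × 60 min/hr = 60372 mcg/hr
Concentration = 630 mg ÷ 250 mL = 2.52 mg/mL = 2520 mcg/mL
Rate = 60372 mcg/hr ÷ 2520 mcg/mL = 23.95714 mL/hr
Volume infused so far = 23.95714 mL/hr × 5.2 hr = 124.5771 mL
Volume remaining = 250 − 124.5771 = 125.4229 mL
New rate:
Dose = 19 mcg/kg/min × 86 kg = 1634 mcg/min
1634 mcg/min × 60 min/hr = 98040 mcg/hr
Rate = 98040 mcg/hr ÷ 2520 mcg/mL = 38.90476 mL/hr
Time remaining = 125.4229 mL ÷ 38.90476 mL/hr = 3.223843 hr

3.2 hours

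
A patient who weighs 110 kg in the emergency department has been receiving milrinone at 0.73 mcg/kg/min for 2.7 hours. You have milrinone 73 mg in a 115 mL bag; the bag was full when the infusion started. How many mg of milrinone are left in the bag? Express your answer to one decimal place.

Dose = 0.73 mcg/kg/min × 110 kg = 80.3 mcg/min
80.3 mcg/min × 60 min/hr = 4818 mcg/hr
Concentration = 73 mg ÷ 115 mL = 0.6347826 mg/mL = 634.7826 mcg/mL
Rate = 4818 mcg/hr ÷ 634.7826 mcg/mL = 7.59 mL/hr
Volume infused = 7.59 mL/hr × 2.7 hr = 20.493 mL
Volume remaining = 115 − 20.493 = 94.507 mL
Drug remaining = 94.507 mL × 634.7826 mcg/mL = 59991.4 mcg = 59.9914 mg

60.0 mg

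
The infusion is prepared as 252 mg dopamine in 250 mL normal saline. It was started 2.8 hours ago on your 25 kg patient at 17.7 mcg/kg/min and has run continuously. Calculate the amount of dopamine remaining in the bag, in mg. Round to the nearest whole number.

178 mg

Dose = 17.7 mcg/kg/min × 25 kg = 442.5 mcg/min
442.5 mcg/min × 60 min/hr = 26550 mcg/hr
Concentration = 252 mg ÷ 250 mL = 1.008 mg/mL = 1008 mcg/mL
Rate = 26550 mcg/hr ÷ 1008 mcg/mL = 26.33929 mL/hr
Volume infused = 26.33929 mL/hr × 2.8 hr = 73.75 mL
Volume remaining = 250 − 73.75 = 176.25 mL
Drug remaining = 176.25 mL × 1008 mcg/mL = 177660 mcg = 177.66 mg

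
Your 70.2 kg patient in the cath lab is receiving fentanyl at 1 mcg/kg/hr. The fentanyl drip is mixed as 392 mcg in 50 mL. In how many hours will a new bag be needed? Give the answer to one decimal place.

5.6 hours

Dose = 1 mcg/kg/hr × 70.2 kg = 70.2 mcg/hr
Concentration = 392 mcg ÷ 50 mL = 7.84 mcg/mL
Rate = 70.2 mcg/hr ÷ 7.84 mcg/mL = 8.954082 mL/hr
Duration = 50 mL ÷ 8.954082 mL/hr = 5.584046 hr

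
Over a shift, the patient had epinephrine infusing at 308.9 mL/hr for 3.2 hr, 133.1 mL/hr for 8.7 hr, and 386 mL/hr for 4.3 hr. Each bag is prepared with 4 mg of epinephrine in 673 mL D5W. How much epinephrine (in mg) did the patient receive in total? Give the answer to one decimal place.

22.6 mg

Concentration = 4 mg ÷ 673 mL = 0.005943536 mg/mL
Stage 1: 308.9 mL/hr × 3.2 hr = 988.48 mL → 988.48 mL × 0.005943536 mg/mL = 5.875067 mg
Stage 2: 133.1 mL/hr × 8.7 hr = 1157.97 mL → 1157.97 mL × 0.005943536 mg/mL = 6.882437 mg
Stage 3: 386 mL/hr × 4.3 hr = 1659.8 mL → 1659.8 mL × 0.005943536 mg/mL = 9.865082 mg
Total = 5.875067 + 6.882437 + 9.865082 = 22.62259 mg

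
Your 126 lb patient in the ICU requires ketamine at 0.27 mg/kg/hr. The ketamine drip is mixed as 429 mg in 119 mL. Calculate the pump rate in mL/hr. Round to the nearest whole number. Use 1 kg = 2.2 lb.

4 mL/hr

Weight = 126 lb ÷ 2.2 lb/kg = 57.27273 kg
Dose = 0.27 mg/kg/hr × 57.27273 kg = 15.46364 mg/hr
Concentration = 429 mg ÷ 119 mL = 3.605042 mg/mL
Rate = 15.46364 mg/hr ÷ 3.605042 mg/mL = 4.289447 mL/hr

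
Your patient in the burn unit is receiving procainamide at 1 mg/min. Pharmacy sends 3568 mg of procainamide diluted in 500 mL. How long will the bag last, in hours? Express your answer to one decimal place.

1 mg/min × 60 min/hr = 60 mg/hr
Concentration = 3568 mg ÷ 500 mL = 7.136 mg/mL
Rate = 60 mg/hr ÷ 7.136 mg/mL = 8.408072 mL/hr
Duration = 500 mL ÷ 8.408072 mL/hr = 59.46667 hr

59.5 hours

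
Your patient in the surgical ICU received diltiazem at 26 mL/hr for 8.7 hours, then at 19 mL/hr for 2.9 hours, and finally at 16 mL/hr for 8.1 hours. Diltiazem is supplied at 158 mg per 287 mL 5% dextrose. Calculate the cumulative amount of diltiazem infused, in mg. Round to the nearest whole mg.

Concentration = 158 mg ÷ 287 mL = 0.5505226 mg/mL
Stage 1: 26 mL/hr × 8.7 hr = 226.2 mL → 226.2 mL × 0.5505226 mg/mL = 124.5282 mg
Stage 2: 19 mL/hr × 2.9 hr = 55.1 mL → 55.1 mL × 0.5505226 mg/mL = 30.3338 mg
Stage 3: 16 mL/hr × 8.1 hr = 129.6 mL → 129.6 mL × 0.5505226 mg/mL = 71.34774 mg
Total = 124.5282 + 30.3338 + 71.34774 = 226.2098 mg

226 mg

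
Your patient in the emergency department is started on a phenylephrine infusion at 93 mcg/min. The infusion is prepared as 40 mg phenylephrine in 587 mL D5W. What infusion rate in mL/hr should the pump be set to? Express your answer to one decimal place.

81.9 mL/hr

93 mcg/min × 60 min/hr = 5580 mcg/hr
Concentration = 40 mg ÷ 587 mL = 0.0681431 mg/mL = 68.1431 mcg/mL
Rate = 5580 mcg/hr ÷ 68.1431 mcg/mL = 81.8865 mL/hr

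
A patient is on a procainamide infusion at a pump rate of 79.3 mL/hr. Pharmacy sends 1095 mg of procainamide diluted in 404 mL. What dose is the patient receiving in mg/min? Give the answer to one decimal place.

Concentration = 1095 mg ÷ 404 mL = 2.710396 mg/mL
Drug rate = 79.3 mL/hr × 2.710396 mg/mL = 214.9344 mg/hr
214.9344 mg/hr ÷ 60 min/hr = 3.58224 mg/min

3.6 mg/min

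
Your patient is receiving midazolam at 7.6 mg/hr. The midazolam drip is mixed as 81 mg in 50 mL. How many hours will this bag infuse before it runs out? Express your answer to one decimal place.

10.7 hours

Concentration = 81 mg ÷ 50 mL = 1.62 mg/mL
Rate = 7.6 mg/hr ÷ 1.62 mg/mL = 4.691358 mL/hr
Duration = 50 mL ÷ 4.691358 mL/hr = 10.65789 hr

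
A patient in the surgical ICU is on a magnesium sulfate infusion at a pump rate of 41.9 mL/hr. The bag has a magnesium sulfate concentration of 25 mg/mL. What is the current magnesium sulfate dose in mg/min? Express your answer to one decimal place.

17.5 mg/min

Drug rate = 41.9 mL/hr × 25 mg/mL = 1047.5 mg/hr
1047.5 mg/hr ÷ 60 min/hr = 17.45833 mg/min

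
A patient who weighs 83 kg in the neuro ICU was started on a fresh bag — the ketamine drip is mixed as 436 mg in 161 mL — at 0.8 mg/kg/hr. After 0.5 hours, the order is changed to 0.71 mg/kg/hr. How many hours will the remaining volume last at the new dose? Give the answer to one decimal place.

6.8 hours

Initial rate:
Dose = 0.8 mg/kg/hr × 83 kg = 66.4 mg/hr
Concentration = 436 mg ÷ 161 mL = 2.708075 mg/mL
Rate = 66.4 mg/hr ÷ 2.708075 mg/mL = 24.51927 mL/hr
Volume infused so far = 24.51927 mL/hr × 0.5 hr = 12.25963 mL
Volume remaining = 161 − 12.25963 = 148.7404 mL
New rate:
Dose = 0.71 mg/kg/hr × 83 kg = 58.93 mg/hr
Rate = 58.93 mg/hr ÷ 2.708075 mg/mL = 21.76085 mL/hr
Time remaining = 148.7404 mL ÷ 21.76085 mL/hr = 6.835228 hr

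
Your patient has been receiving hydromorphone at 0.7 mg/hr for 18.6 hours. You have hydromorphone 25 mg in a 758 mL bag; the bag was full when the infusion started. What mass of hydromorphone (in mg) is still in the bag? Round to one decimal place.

12.0 mg

Concentration = 25 mg ÷ 758 mL = 0.03298153 mg/mL
Rate = 0.7 mg/hr ÷ 0.03298153 mg/mL = 21.224 mL/hr
Volume infused = 21.224 mL/hr × 18.6 hr = 394.7664 mL
Volume remaining = 758 − 394.7664 = 363.2336 mL
Drug remaining = 363.2336 mL × 0.03298153 mg/mL = 11.98 mg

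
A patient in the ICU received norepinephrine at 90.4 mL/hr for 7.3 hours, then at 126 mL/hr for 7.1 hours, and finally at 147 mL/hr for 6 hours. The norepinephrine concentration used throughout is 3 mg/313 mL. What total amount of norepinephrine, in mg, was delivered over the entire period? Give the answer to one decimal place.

Concentration = 3 mg ÷ 313 mL = 0.009584665 mg/mL
Stage 1: 90.4 mL/hr × 7.3 hr = 659.92 mL → 659.92 mL × 0.009584665 mg/mL = 6.325112 mg
Stage 2: 126 mL/hr × 7.1 hr = 894.6 mL → 894.6 mL × 0.009584665 mg/mL = 8.574441 mg
Stage 3: 147 mL/hr × 6 hr = 882 mL → 882 mL × 0.009584665 mg/mL = 8.453674 mg
Total = 6.325112 + 8.574441 + 8.453674 = 23.35323 mg

23.4 mg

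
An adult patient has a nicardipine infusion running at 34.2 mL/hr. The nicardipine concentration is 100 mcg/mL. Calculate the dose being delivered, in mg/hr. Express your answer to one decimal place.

Concentration = 100 mcg/mL = 0.1 mg/mL
Drug rate = 34.2 mL/hr × 0.1 mg/mL = 3.42 mg/hr

3.4 mg/hr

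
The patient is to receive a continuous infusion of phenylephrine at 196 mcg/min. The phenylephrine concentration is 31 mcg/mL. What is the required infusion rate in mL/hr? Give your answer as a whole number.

196 mcg/min × 60 min/hr = 11760 mcg/hr
Rate = 11760 mcg/hr ÷ 31 mcg/mL = 379.3548 mL/hr

379 mL/hr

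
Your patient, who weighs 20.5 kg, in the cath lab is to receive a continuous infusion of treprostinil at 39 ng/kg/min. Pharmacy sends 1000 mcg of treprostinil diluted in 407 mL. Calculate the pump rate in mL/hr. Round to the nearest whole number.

20 mL/hr

Dose = 39 ng/kg/min × 20.5 kg = 799.5 ng/min
799.5 ng/min × 60 min/hr = 47970 ng/hr
Concentration = 1000 mcg ÷ 407 mL = 2.457002 mcg/mL = 2457.002 ng/mL
Rate = 47970 ng/hr ÷ 2457.002 ng/mL = 19.52379 mL/hr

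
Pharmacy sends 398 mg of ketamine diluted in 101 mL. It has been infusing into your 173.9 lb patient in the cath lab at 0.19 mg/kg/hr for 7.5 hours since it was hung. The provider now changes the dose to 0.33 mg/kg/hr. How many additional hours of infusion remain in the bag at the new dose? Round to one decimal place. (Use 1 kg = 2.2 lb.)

10.9 hours

Initial rate:
Weight = 173.9 lb ÷ 2.2 lb/kg = 79.04545 kg
Dose = 0.19 mg/kg/hr × 79.04545 kg = 15.01864 mg/hr
Concentration = 398 mg ÷ 101 mL = 3.940594 mg/mL
Rate = 15.01864 mg/hr ÷ 3.940594 mg/mL = 3.811262 mL/hr
Volume infused so far = 3.811262 mL/hr × 7.5 hr = 28.58446 mL
Volume remaining = 101 − 28.58446 = 72.41554 mL
New rate:
Dose = 0.33 mg/kg/hr × 79.04545 kg = 26.085 mg/hr
Rate = 26.085 mg/hr ÷ 3.940594 mg/mL = 6.61956 mL/hr
Time remaining = 72.41554 mL ÷ 6.61956 mL/hr = 10.93963 hr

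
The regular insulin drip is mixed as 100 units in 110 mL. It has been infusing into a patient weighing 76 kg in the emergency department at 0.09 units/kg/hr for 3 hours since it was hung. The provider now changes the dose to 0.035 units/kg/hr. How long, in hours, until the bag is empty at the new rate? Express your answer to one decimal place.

29.9 hours

Initial rate:
Dose = 0.09 units/kg/hr × 76 kg = 6.84 units/hr
Concentration = 100 units ÷ 110 mL = 0.9090909 units/mL
Rate = 6.84 units/hr ÷ 0.9090909 units/mL = 7.524 mL/hr
Volume infused so far = 7.524 mL/hr × 3 hr = 22.572 mL
Volume remaining = 110 − 22.572 = 87.428 mL
New rate:
Dose = 0.035 units/kg/hr × 76 kg = 2.66 units/hr
Rate = 2.66 units/hr ÷ 0.9090909 units/mL = 2.926 mL/hr
Time remaining = 87.428 mL ÷ 2.926 mL/hr = 29.8797 hr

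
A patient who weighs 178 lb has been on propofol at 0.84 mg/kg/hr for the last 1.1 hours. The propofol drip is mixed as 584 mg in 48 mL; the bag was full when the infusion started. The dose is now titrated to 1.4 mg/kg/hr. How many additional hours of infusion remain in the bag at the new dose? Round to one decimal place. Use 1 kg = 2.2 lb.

4.5 hours

Initial rate:
Weight = 178 lb ÷ 2.2 lb/kg = 80.90909 kg
Dose = 0.84 mg/kg/hr × 80.90909 kg = 67.96364 mg/hr
Concentration = 584 mg ÷ 48 mL = 12.16667 mg/mL
Rate = 67.96364 mg/hr ÷ 12.16667 mg/mL = 5.586052 mL/hr
Volume infused so far = 5.586052 mL/hr × 1.1 hr = 6.144658 mL
Volume remaining = 48 − 6.144658 = 41.85534 mL
New rate:
Dose = 1.4 mg/kg/hr × 80.90909 kg = 113.2727 mg/hr
Rate = 113.2727 mg/hr ÷ 12.16667 mg/mL = 9.310087 mL/hr
Time remaining = 41.85534 mL ÷ 9.310087 mL/hr = 4.495698 hr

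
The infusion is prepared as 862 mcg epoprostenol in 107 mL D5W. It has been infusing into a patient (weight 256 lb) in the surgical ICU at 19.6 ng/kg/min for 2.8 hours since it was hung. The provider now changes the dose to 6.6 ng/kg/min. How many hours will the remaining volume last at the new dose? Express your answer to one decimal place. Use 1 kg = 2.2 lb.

Initial rate:
Weight = 256 lb ÷ 2.2 lb/kg = 116.3636 kg
Dose = 19.6 ng/kg/min × 116.3636 kg = 2280.727 ng/min
2280.727 ng/min × 60 min/hr = 136843.6 ng/hr
Concentration = 862 mcg ÷ 107 mL = 8.056075 mcg/mL = 8056.075 ng/mL
Rate = 136843.6 ng/hr ÷ 8056.075 ng/mL = 16.98639 mL/hr
Volume infused so far = 16.98639 mL/hr × 2.8 hr = 47.56189 mL
Volume remaining = 107 − 47.56189 = 59.43811 mL
New rate:
Dose = 6.6 ng/kg/min × 116.3636 kg = 768 ng/min
768 ng/min × 60 min/hr = 46080 ng/hr
Rate = 46080 ng/hr ÷ 8056.075 ng/mL = 5.719907 mL/hr
Time remaining = 59.43811 mL ÷ 5.719907 mL/hr = 10.39145 hr

10.4 hours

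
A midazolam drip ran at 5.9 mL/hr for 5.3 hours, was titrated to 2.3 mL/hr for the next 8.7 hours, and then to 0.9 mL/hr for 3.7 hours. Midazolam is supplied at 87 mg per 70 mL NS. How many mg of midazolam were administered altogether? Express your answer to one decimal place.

67.9 mg

Concentration = 87 mg ÷ 70 mL = 1.242857 mg/mL
Stage 1: 5.9 mL/hr × 5.3 hr = 31.27 mL → 31.27 mL × 1.242857 mg/mL = 38.86414 mg
Stage 2: 2.3 mL/hr × 8.7 hr = 20.01 mL → 20.01 mL × 1.242857 mg/mL = 24.86957 mg
Stage 3: 0.9 mL/hr × 3.7 hr = 3.33 mL → 3.33 mL × 1.242857 mg/mL = 4.138714 mg
Total = 38.86414 + 24.86957 + 4.138714 = 67.87243 mg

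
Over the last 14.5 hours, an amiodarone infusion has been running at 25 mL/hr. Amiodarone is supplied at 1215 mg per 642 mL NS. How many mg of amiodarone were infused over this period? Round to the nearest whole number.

686 mg

Concentration = 1215 mg ÷ 642 mL = 1.892523 mg/mL
Drug rate = 25 mL/hr × 1.892523 mg/mL = 47.31308 mg/hr
Total = 47.31308 mg/hr × 14.5 hr = 686.0397 mg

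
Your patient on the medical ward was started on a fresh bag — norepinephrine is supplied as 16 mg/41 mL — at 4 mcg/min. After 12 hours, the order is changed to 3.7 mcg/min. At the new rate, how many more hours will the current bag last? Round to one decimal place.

Initial rate:
4 mcg/min × 60 min/hr = 240 mcg/hr
Concentration = 16 mg ÷ 41 mL = 0.3902439 mg/mL = 390.2439 mcg/mL
Rate = 240 mcg/hr ÷ 390.2439 mcg/mL = 0.615 mL/hr
Volume infused so far = 0.615 mL/hr × 12 hr = 7.38 mL
Volume remaining = 41 − 7.38 = 33.62 mL
New rate:
3.7 mcg/min × 60 min/hr = 222 mcg/hr
Rate = 222 mcg/hr ÷ 390.2439 mcg/mL = 0.568875 mL/hr
Time remaining = 33.62 mL ÷ 0.568875 mL/hr = 59.0991 hr

59.1 hours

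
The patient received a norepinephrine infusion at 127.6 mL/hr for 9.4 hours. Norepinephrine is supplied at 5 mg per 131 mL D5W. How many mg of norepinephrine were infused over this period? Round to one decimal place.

Concentration = 5 mg ÷ 131 mL = 0.03816794 mg/mL = 38.16794 mcg/mL
Drug rate = 127.6 mL/hr × 38.16794 mcg/mL = 4870.229 mcg/hr
Total = 4870.229 mcg/hr × 9.4 hr = 45780.15 mcg = 45.78015 mg

45.8 mg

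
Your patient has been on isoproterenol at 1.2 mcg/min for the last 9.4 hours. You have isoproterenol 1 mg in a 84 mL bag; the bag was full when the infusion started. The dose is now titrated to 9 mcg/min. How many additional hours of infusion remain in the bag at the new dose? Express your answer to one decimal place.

0.6 hours

Initial rate:
1.2 mcg/min × 60 min/hr = 72 mcg/hr
Concentration = 1 mg ÷ 84 mL = 0.01190476 mg/mL = 11.90476 mcg/mL
Rate = 72 mcg/hr ÷ 11.90476 mcg/mL = 6.048 mL/hr
Volume infused so far = 6.048 mL/hr × 9.4 hr = 56.8512 mL
Volume remaining = 84 − 56.8512 = 27.1488 mL
New rate:
9 mcg/min × 60 min/hr = 540 mcg/hr
Rate = 540 mcg/hr ÷ 11.90476 mcg/mL = 45.36 mL/hr
Time remaining = 27.1488 mL ÷ 45.36 mL/hr = 0.5985185 hr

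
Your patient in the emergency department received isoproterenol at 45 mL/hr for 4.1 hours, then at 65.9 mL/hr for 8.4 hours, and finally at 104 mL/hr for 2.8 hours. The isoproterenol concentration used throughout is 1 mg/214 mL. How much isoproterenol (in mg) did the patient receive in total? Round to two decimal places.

Concentration = 1 mg ÷ 214 mL = 0.004672897 mg/mL
Stage 1: 45 mL/hr × 4.1 hr = 184.5 mL → 184.5 mL × 0.004672897 mg/mL = 0.8621495 mg
Stage 2: 65.9 mL/hr × 8.4 hr = 553.56 mL → 553.56 mL × 0.004672897 mg/mL = 2.586729 mg
Stage 3: 104 mL/hr × 2.8 hr = 291.2 mL → 291.2 mL × 0.004672897 mg/mL = 1.360748 mg
Total = 0.8621495 + 2.586729 + 1.360748 = 4.809626 mg

4.81 mg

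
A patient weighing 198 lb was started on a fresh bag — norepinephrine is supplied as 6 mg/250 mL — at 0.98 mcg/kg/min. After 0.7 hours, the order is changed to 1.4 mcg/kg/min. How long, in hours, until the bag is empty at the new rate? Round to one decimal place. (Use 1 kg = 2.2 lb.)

Initial rate:
Weight = 198 lb ÷ 2.2 lb/kg = 90 kg
Dose = 0.98 mcg/kg/min × 90 kg = 88.2 mcg/min
88.2 mcg/min × 60 min/hr = 5292 mcg/hr
Concentration = 6 mg ÷ 250 mL = 0.024 mg/mL = 24 mcg/mL
Rate = 5292 mcg/hr ÷ 24 mcg/mL = 220.5 mL/hr
Volume infused so far = 220.5 mL/hr × 0.7 hr = 154.35 mL
Volume remaining = 250 − 154.35 = 95.65 mL
New rate:
Dose = 1.4 mcg/kg/min × 90 kg = 126 mcg/min
126 mcg/min × 60 min/hr = 7560 mcg/hr
Rate = 7560 mcg/hr ÷ 24 mcg/mL = 315 mL/hr
Time remaining = 95.65 mL ÷ 315 mL/hr = 0.3036508 hr

0.3 hours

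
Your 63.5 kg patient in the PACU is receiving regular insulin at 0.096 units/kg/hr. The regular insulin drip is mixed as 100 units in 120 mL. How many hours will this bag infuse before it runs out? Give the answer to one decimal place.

Dose = 0.096 units/kg/hr × 63.5 kg = 6.096 units/hr
Concentration = 100 units ÷ 120 mL = 0.8333333 units/mL
Rate = 6.096 units/hr ÷ 0.8333333 units/mL = 7.3152 mL/hr
Duration = 120 mL ÷ 7.3152 mL/hr = 16.4042 hr

16.4 hours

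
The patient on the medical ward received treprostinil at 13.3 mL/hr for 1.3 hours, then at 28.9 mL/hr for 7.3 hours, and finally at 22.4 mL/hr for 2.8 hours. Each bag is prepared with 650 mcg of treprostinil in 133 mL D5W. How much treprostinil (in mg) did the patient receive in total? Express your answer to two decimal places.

1.42 mg

Concentration = 650 mcg ÷ 133 mL = 4.887218 mcg/mL
Stage 1: 13.3 mL/hr × 1.3 hr = 17.29 mL → 17.29 mL × 4.887218 mcg/mL = 84.5 mcg
Stage 2: 28.9 mL/hr × 7.3 hr = 210.97 mL → 210.97 mL × 4.887218 mcg/mL = 1031.056 mcg
Stage 3: 22.4 mL/hr × 2.8 hr = 62.72 mL → 62.72 mL × 4.887218 mcg/mL = 306.5263 mcg
Total = 84.5 + 1031.056 + 306.5263 = 1422.083 mcg = 1.422083 mg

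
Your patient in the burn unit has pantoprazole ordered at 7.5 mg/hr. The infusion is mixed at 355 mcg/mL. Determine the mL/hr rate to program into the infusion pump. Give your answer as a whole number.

Concentration = 355 mcg/mL = 0.355 mg/mL
Rate = 7.5 mg/hr ÷ 0.355 mg/mL = 21.12676 mL/hr

21 mL/hr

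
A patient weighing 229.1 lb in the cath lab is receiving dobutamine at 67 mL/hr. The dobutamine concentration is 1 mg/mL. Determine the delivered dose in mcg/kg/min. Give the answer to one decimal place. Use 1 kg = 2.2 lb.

Weight = 229.1 lb ÷ 2.2 lb/kg = 104.1364 kg
Concentration = 1 mg/mL = 1000 mcg/mL
Drug rate = 67 mL/hr × 1000 mcg/mL = 67000 mcg/hr
67000 mcg/hr ÷ 60 min/hr = 1116.667 mcg/min
1116.667 mcg/min ÷ 104.1364 kg = 10.72312 mcg/kg/min

10.7 mcg/kg/min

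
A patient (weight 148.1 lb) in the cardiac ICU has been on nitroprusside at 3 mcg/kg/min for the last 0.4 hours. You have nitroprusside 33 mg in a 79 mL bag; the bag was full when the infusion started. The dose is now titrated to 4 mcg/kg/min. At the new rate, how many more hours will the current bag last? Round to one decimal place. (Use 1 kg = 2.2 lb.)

1.7 hours

Initial rate:
Weight = 148.1 lb ÷ 2.2 lb/kg = 67.31818 kg
Dose = 3 mcg/kg/min × 67.31818 kg = 201.9545 mcg/min
201.9545 mcg/min × 60 min/hr = 12117.27 mcg/hr
Concentration = 33 mg ÷ 79 mL = 0.4177215 mg/mL = 417.7215 mcg/mL
Rate = 12117.27 mcg/hr ÷ 417.7215 mcg/mL = 29.00802 mL/hr
Volume infused so far = 29.00802 mL/hr × 0.4 hr = 11.60321 mL
Volume remaining = 79 − 11.60321 = 67.39679 mL
New rate:
Dose = 4 mcg/kg/min × 67.31818 kg = 269.2727 mcg/min
269.2727 mcg/min × 60 min/hr = 16156.36 mcg/hr
Rate = 16156.36 mcg/hr ÷ 417.7215 mcg/mL = 38.67736 mL/hr
Time remaining = 67.39679 mL ÷ 38.67736 mL/hr = 1.742539 hr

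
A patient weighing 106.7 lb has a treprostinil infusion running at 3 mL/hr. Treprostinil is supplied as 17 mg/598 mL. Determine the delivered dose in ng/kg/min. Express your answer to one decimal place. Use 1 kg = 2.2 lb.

29.3 ng/kg/min

Weight = 106.7 lb ÷ 2.2 lb/kg = 48.5 kg
Concentration = 17 mg ÷ 598 mL = 0.02842809 mg/mL = 28428.09 ng/mL
Drug rate = 3 mL/hr × 28428.09 ng/mL = 85284.28 ng/hr
85284.28 ng/hr ÷ 60 min/hr = 1421.405 ng/min
1421.405 ng/min ÷ 48.5 kg = 29.30731 ng/kg/min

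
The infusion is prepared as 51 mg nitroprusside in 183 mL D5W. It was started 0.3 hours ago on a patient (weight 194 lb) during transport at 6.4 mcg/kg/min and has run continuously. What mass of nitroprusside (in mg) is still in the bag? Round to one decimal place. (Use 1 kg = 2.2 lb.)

40.8 mg

Weight = 194 lb ÷ 2.2 lb/kg = 88.18182 kg
Dose = 6.4 mcg/kg/min × 88.18182 kg = 564.3636 mcg/min
564.3636 mcg/min × 60 min/hr = 33861.82 mcg/hr
Concentration = 51 mg ÷ 183 mL = 0.2786885 mg/mL = 278.6885 mcg/mL
Rate = 33861.82 mcg/hr ÷ 278.6885 mcg/mL = 121.5042 mL/hr
Volume infused = 121.5042 mL/hr × 0.3 hr = 36.45125 mL
Volume remaining = 183 − 36.45125 = 146.5487 mL
Drug remaining = 146.5487 mL × 278.6885 mcg/mL = 40841.45 mcg = 40.84145 mg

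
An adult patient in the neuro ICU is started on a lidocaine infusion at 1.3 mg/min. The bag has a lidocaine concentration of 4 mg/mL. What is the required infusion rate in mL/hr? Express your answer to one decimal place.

1.3 mg/min × 60 min/hr = 78 mg/hr
Rate = 78 mg/hr ÷ 4 mg/mL = 19.5 mL/hr

19.5 mL/hr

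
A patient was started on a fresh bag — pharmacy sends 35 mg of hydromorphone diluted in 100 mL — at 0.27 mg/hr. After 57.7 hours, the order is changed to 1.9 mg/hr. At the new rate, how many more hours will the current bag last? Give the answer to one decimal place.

10.2 hours

Initial rate:
Concentration = 35 mg ÷ 100 mL = 0.35 mg/mL
Rate = 0.27 mg/hr ÷ 0.35 mg/mL = 0.7714286 mL/hr
Volume infused so far = 0.7714286 mL/hr × 57.7 hr = 44.51143 mL
Volume remaining = 100 − 44.51143 = 55.48857 mL
New rate:
Rate = 1.9 mg/hr ÷ 0.35 mg/mL = 5.428571 mL/hr
Time remaining = 55.48857 mL ÷ 5.428571 mL/hr = 10.22158 hr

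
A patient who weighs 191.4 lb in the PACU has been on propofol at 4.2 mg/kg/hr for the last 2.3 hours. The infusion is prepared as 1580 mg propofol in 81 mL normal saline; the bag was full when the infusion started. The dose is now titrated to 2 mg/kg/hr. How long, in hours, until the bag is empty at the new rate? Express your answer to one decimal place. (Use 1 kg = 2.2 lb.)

4.3 hours

Initial rate:
Weight = 191.4 lb ÷ 2.2 lb/kg = 87 kg
Dose = 4.2 mg/kg/hr × 87 kg = 365.4 mg/hr
Concentration = 1580 mg ÷ 81 mL = 19.50617 mg/mL
Rate = 365.4 mg/hr ÷ 19.50617 mg/mL = 18.73253 mL/hr
Volume infused so far = 18.73253 mL/hr × 2.3 hr = 43.08482 mL
Volume remaining = 81 − 43.08482 = 37.91518 mL
New rate:
Dose = 2 mg/kg/hr × 87 kg = 174 mg/hr
Rate = 174 mg/hr ÷ 19.50617 mg/mL = 8.920253 mL/hr
Time remaining = 37.91518 mL ÷ 8.920253 mL/hr = 4.25046 hr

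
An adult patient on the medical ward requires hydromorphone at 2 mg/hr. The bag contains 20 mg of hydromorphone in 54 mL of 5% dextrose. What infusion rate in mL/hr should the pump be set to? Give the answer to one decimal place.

Concentration = 20 mg ÷ 54 mL = 0.3703704 mg/mL
Rate = 2 mg/hr ÷ 0.3703704 mg/mL = 5.4 mL/hr

5.4 mL/hr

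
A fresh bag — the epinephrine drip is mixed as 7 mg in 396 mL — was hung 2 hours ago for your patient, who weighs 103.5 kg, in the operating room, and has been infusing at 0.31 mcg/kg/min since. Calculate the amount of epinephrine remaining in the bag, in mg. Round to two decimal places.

3.15 mg

Dose = 0.31 mcg/kg/min × 103.5 kg = 32.085 mcg/min
32.085 mcg/min × 60 min/hr = 1925.1 mcg/hr
Concentration = 7 mg ÷ 396 mL = 0.01767677 mg/mL = 17.67677 mcg/mL
Rate = 1925.1 mcg/hr ÷ 17.67677 mcg/mL = 108.9057 mL/hr
Volume infused = 108.9057 mL/hr × 2 hr = 217.8113 mL
Volume remaining = 396 − 217.8113 = 178.1887 mL
Drug remaining = 178.1887 mL × 17.67677 mcg/mL = 3149.8 mcg = 3.1498 mg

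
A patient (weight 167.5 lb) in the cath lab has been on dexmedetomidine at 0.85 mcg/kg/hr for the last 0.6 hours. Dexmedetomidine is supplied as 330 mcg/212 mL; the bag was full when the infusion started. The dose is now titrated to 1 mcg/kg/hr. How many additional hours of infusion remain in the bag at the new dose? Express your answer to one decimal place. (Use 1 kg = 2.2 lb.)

3.8 hours

Initial rate:
Weight = 167.5 lb ÷ 2.2 lb/kg = 76.13636 kg
Dose = 0.85 mcg/kg/hr × 76.13636 kg = 64.71591 mcg/hr
Concentration = 330 mcg ÷ 212 mL = 1.556604 mcg/mL
Rate = 64.71591 mcg/hr ÷ 1.556604 mcg/mL = 41.57507 mL/hr
Volume infused so far = 41.57507 mL/hr × 0.6 hr = 24.94504 mL
Volume remaining = 212 − 24.94504 = 187.055 mL
New rate:
Dose = 1 mcg/kg/hr × 76.13636 kg = 76.13636 mcg/hr
Rate = 76.13636 mcg/hr ÷ 1.556604 mcg/mL = 48.91185 mL/hr
Time remaining = 187.055 mL ÷ 48.91185 mL/hr = 3.824328 hr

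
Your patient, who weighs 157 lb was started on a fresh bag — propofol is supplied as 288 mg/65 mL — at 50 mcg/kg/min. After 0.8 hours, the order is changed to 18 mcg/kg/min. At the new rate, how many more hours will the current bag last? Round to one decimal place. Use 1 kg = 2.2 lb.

Initial rate:
Weight = 157 lb ÷ 2.2 lb/kg = 71.36364 kg
Dose = 50 mcg/kg/min × 71.36364 kg = 3568.182 mcg/min
3568.182 mcg/min × 60 min/hr = 214090.9 mcg/hr
Concentration = 288 mg ÷ 65 mL = 4.430769 mg/mL = 4430.769 mcg/mL
Rate = 214090.9 mcg/hr ÷ 4430.769 mcg/mL = 48.31913 mL/hr
Volume infused so far = 48.31913 mL/hr × 0.8 hr = 38.6553 mL
Volume remaining = 65 − 38.6553 = 26.3447 mL
New rate:
Dose = 18 mcg/kg/min × 71.36364 kg = 1284.545 mcg/min
1284.545 mcg/min × 60 min/hr = 77072.73 mcg/hr
Rate = 77072.73 mcg/hr ÷ 4430.769 mcg/mL = 17.39489 mL/hr
Time remaining = 26.3447 mL ÷ 17.39489 mL/hr = 1.514508 hr

1.5 hours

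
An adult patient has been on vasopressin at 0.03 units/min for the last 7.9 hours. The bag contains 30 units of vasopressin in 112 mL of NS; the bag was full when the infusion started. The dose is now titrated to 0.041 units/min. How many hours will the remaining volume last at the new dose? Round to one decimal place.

6.4 hours

Initial rate:
0.03 units/min × 60 min/hr = 1.8 units/hr
Concentration = 30 units ÷ 112 mL = 0.2678571 units/mL
Rate = 1.8 units/hr ÷ 0.2678571 units/mL = 6.72 mL/hr
Volume infused so far = 6.72 mL/hr × 7.9 hr = 53.088 mL
Volume remaining = 112 − 53.088 = 58.912 mL
New rate:
0.041 units/min × 60 min/hr = 2.46 units/hr
Rate = 2.46 units/hr ÷ 0.2678571 units/mL = 9.184 mL/hr
Time remaining = 58.912 mL ÷ 9.184 mL/hr = 6.414634 hr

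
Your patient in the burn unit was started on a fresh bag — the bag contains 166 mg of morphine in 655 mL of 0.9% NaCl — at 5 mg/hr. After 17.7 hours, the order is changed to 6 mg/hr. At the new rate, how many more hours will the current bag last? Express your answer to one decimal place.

Initial rate:
Concentration = 166 mg ÷ 655 mL = 0.2534351 mg/mL
Rate = 5 mg/hr ÷ 0.2534351 mg/mL = 19.72892 mL/hr
Volume infused so far = 19.72892 mL/hr × 17.7 hr = 349.2018 mL
Volume remaining = 655 − 349.2018 = 305.7982 mL
New rate:
Rate = 6 mg/hr ÷ 0.2534351 mg/mL = 23.6747 mL/hr
Time remaining = 305.7982 mL ÷ 23.6747 mL/hr = 12.91667 hr

12.9 hours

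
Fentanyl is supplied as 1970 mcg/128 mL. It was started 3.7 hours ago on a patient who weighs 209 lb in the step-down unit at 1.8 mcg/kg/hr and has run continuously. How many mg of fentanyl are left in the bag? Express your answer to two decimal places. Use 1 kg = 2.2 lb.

1.34 mg

Weight = 209 lb ÷ 2.2 lb/kg = 95 kg
Dose = 1.8 mcg/kg/hr × 95 kg = 171 mcg/hr
Concentration = 1970 mcg ÷ 128 mL = 15.39062 mcg/mL
Rate = 171 mcg/hr ÷ 15.39062 mcg/mL = 11.11066 mL/hr
Volume infused = 11.11066 mL/hr × 3.7 hr = 41.10944 mL
Volume remaining = 128 − 41.10944 = 86.89056 mL
Drug remaining = 86.89056 mL × 15.39062 mcg/mL = 1337.3 mcg = 1.3373 mg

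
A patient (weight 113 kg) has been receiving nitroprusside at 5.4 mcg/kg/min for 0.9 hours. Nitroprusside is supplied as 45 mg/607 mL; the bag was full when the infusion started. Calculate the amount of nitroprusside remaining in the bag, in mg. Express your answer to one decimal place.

12.0 mg

Dose = 5.4 mcg/kg/min × 113 kg = 610.2 mcg/min
610.2 mcg/min × 60 min/hr = 36612 mcg/hr
Concentration = 45 mg ÷ 607 mL = 0.07413509 mg/mL = 74.13509 mcg/mL
Rate = 36612 mcg/hr ÷ 74.13509 mcg/mL = 493.8552 mL/hr
Volume infused = 493.8552 mL/hr × 0.9 hr = 444.4697 mL
Volume remaining = 607 − 444.4697 = 162.5303 mL
Drug remaining = 162.5303 mL × 74.13509 mcg/mL = 12049.2 mcg = 12.0492 mg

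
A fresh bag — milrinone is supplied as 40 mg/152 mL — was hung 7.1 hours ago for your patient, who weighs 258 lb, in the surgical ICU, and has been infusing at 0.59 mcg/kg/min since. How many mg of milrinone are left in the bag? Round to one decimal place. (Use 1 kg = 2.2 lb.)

Weight = 258 lb ÷ 2.2 lb/kg = 117.2727 kg
Dose = 0.59 mcg/kg/min × 117.2727 kg = 69.19091 mcg/min
69.19091 mcg/min × 60 min/hr = 4151.455 mcg/hr
Concentration = 40 mg ÷ 152 mL = 0.2631579 mg/mL = 263.1579 mcg/mL
Rate = 4151.455 mcg/hr ÷ 263.1579 mcg/mL = 15.77553 mL/hr
Volume infused = 15.77553 mL/hr × 7.1 hr = 112.0062 mL
Volume remaining = 152 − 112.0062 = 39.99376 mL
Drug remaining = 39.99376 mL × 263.1579 mcg/mL = 10524.67 mcg = 10.52467 mg

10.5 mg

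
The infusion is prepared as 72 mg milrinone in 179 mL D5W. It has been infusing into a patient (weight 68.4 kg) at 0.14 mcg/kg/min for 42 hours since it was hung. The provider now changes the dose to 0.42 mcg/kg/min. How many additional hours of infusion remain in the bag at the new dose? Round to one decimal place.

27.8 hours

Initial rate:
Dose = 0.14 mcg/kg/min × 68.4 kg = 9.576 mcg/min
9.576 mcg/min × 60 min/hr = 574.56 mcg/hr
Concentration = 72 mg ÷ 179 mL = 0.4022346 mg/mL = 402.2346 mcg/mL
Rate = 574.56 mcg/hr ÷ 402.2346 mcg/mL = 1.42842 mL/hr
Volume infused so far = 1.42842 mL/hr × 42 hr = 59.99364 mL
Volume remaining = 179 − 59.99364 = 119.0064 mL
New rate:
Dose = 0.42 mcg/kg/min × 68.4 kg = 28.728 mcg/min
28.728 mcg/min × 60 min/hr = 1723.68 mcg/hr
Rate = 1723.68 mcg/hr ÷ 402.2346 mcg/mL = 4.28526 mL/hr
Time remaining = 119.0064 mL ÷ 4.28526 mL/hr = 27.77109 hr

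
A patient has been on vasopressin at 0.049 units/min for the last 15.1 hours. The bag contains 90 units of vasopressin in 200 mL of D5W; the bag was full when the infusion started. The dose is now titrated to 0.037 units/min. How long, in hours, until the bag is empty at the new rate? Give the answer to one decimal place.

20.5 hours

Initial rate:
0.049 units/min × 60 min/hr = 2.94 units/hr
Concentration = 90 units ÷ 200 mL = 0.45 units/mL
Rate = 2.94 units/hr ÷ 0.45 units/mL = 6.533333 mL/hr
Volume infused so far = 6.533333 mL/hr × 15.1 hr = 98.65333 mL
Volume remaining = 200 − 98.65333 = 101.3467 mL
New rate:
0.037 units/min × 60 min/hr = 2.22 units/hr
Rate = 2.22 units/hr ÷ 0.45 units/mL = 4.933333 mL/hr
Time remaining = 101.3467 mL ÷ 4.933333 mL/hr = 20.54324 hr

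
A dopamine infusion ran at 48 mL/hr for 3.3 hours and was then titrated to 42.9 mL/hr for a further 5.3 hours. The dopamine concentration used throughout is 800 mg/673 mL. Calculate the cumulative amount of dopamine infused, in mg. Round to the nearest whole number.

Concentration = 800 mg ÷ 673 mL = 1.188707 mg/mL
Stage 1: 48 mL/hr × 3.3 hr = 158.4 mL → 158.4 mL × 1.188707 mg/mL = 188.2912 mg
Stage 2: 42.9 mL/hr × 5.3 hr = 227.37 mL → 227.37 mL × 1.188707 mg/mL = 270.2764 mg
Total = 188.2912 + 270.2764 = 458.5676 mg

459 mg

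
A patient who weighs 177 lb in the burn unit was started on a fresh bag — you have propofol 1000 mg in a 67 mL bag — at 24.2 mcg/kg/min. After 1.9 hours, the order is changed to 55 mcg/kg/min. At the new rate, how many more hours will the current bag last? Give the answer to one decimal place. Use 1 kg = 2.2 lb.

2.9 hours

Initial rate:
Weight = 177 lb ÷ 2.2 lb/kg = 80.45455 kg
Dose = 24.2 mcg/kg/min × 80.45455 kg = 1947 mcg/min
1947 mcg/min × 60 min/hr = 116820 mcg/hr
Concentration = 1000 mg ÷ 67 mL = 14.92537 mg/mL = 14925.37 mcg/mL
Rate = 116820 mcg/hr ÷ 14925.37 mcg/mL = 7.82694 mL/hr
Volume infused so far = 7.82694 mL/hr × 1.9 hr = 14.87119 mL
Volume remaining = 67 − 14.87119 = 52.12881 mL
New rate:
Dose = 55 mcg/kg/min × 80.45455 kg = 4425 mcg/min
4425 mcg/min × 60 min/hr = 265500 mcg/hr
Rate = 265500 mcg/hr ÷ 14925.37 mcg/mL = 17.7885 mL/hr
Time remaining = 52.12881 mL ÷ 17.7885 mL/hr = 2.930478 hr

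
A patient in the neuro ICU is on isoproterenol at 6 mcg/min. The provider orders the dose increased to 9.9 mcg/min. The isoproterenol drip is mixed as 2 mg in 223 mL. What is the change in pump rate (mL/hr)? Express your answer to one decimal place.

At the current dose:
6 mcg/min × 60 min/hr = 360 mcg/hr
Concentration = 2 mg ÷ 223 mL = 0.00896861 mg/mL = 8.96861 mcg/mL
Rate = 360 mcg/hr ÷ 8.96861 mcg/mL = 40.14 mL/hr
At the new dose:
9.9 mcg/min × 60 min/hr = 594 mcg/hr
Rate = 594 mcg/hr ÷ 8.96861 mcg/mL = 66.231 mL/hr
Change = 66.231 − 40.14 = 26.091 mL/hr → 26.091 mL/hr increase

26.1 mL/hr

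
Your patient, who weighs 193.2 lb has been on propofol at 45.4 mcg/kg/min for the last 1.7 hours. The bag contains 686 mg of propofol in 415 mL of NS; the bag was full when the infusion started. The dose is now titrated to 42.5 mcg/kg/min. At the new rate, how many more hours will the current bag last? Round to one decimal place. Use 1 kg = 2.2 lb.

Initial rate:
Weight = 193.2 lb ÷ 2.2 lb/kg = 87.81818 kg
Dose = 45.4 mcg/kg/min × 87.81818 kg = 3986.945 mcg/min
3986.945 mcg/min × 60 min/hr = 239216.7 mcg/hr
Concentration = 686 mg ÷ 415 mL = 1.653012 mg/mL = 1653.012 mcg/mL
Rate = 239216.7 mcg/hr ÷ 1653.012 mcg/mL = 144.7157 mL/hr
Volume infused so far = 144.7157 mL/hr × 1.7 hr = 246.0166 mL
Volume remaining = 415 − 246.0166 = 168.9834 mL
New rate:
Dose = 42.5 mcg/kg/min × 87.81818 kg = 3732.273 mcg/min
3732.273 mcg/min × 60 min/hr = 223936.4 mcg/hr
Rate = 223936.4 mcg/hr ÷ 1653.012 mcg/mL = 135.4717 mL/hr
Time remaining = 168.9834 mL ÷ 135.4717 mL/hr = 1.24737 hr

1.2 hours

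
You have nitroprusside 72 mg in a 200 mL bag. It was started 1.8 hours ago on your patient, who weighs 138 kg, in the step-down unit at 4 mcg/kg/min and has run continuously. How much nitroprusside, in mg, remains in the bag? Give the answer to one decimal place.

Dose = 4 mcg/kg/min × 138 kg = 552 mcg/min
552 mcg/min × 60 min/hr = 33120 mcg/hr
Concentration = 72 mg ÷ 200 mL = 0.36 mg/mL = 360 mcg/mL
Rate = 33120 mcg/hr ÷ 360 mcg/mL = 92 mL/hr
Volume infused = 92 mL/hr × 1.8 hr = 165.6 mL
Volume remaining = 200 − 165.6 = 34.4 mL
Drug remaining = 34.4 mL × 360 mcg/mL = 12384 mcg = 12.384 mg

12.4 mg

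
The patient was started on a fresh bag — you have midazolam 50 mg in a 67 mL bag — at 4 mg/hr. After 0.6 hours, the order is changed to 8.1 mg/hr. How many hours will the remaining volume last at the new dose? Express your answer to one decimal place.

5.9 hours

Initial rate:
Concentration = 50 mg ÷ 67 mL = 0.7462687 mg/mL
Rate = 4 mg/hr ÷ 0.7462687 mg/mL = 5.36 mL/hr
Volume infused so far = 5.36 mL/hr × 0.6 hr = 3.216 mL
Volume remaining = 67 − 3.216 = 63.784 mL
New rate:
Rate = 8.1 mg/hr ÷ 0.7462687 mg/mL = 10.854 mL/hr
Time remaining = 63.784 mL ÷ 10.854 mL/hr = 5.876543 hr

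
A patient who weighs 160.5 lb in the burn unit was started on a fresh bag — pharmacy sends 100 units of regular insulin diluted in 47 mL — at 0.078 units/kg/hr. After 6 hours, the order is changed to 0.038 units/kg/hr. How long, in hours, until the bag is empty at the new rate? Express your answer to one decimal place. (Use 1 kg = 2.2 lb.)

23.8 hours

Initial rate:
Weight = 160.5 lb ÷ 2.2 lb/kg = 72.95455 kg
Dose = 0.078 units/kg/hr × 72.95455 kg = 5.690455 units/hr
Concentration = 100 units ÷ 47 mL = 2.12766 units/mL
Rate = 5.690455 units/hr ÷ 2.12766 units/mL = 2.674514 mL/hr
Volume infused so far = 2.674514 mL/hr × 6 hr = 16.04708 mL
Volume remaining = 47 − 16.04708 = 30.95292 mL
New rate:
Dose = 0.038 units/kg/hr × 72.95455 kg = 2.772273 units/hr
Rate = 2.772273 units/hr ÷ 2.12766 units/mL = 1.302968 mL/hr
Time remaining = 30.95292 mL ÷ 1.302968 mL/hr = 23.7557 hr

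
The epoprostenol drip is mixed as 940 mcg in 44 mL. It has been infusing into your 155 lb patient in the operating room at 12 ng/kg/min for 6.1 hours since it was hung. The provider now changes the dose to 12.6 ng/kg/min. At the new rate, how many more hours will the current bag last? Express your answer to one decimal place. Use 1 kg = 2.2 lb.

Initial rate:
Weight = 155 lb ÷ 2.2 lb/kg = 70.45455 kg
Dose = 12 ng/kg/min × 70.45455 kg = 845.4545 ng/min
845.4545 ng/min × 60 min/hr = 50727.27 ng/hr
Concentration = 940 mcg ÷ 44 mL = 21.36364 mcg/mL = 21363.64 ng/mL
Rate = 50727.27 ng/hr ÷ 21363.64 ng/mL = 2.374468 mL/hr
Volume infused so far = 2.374468 mL/hr × 6.1 hr = 14.48426 mL
Volume remaining = 44 − 14.48426 = 29.51574 mL
New rate:
Dose = 12.6 ng/kg/min × 70.45455 kg = 887.7273 ng/min
887.7273 ng/min × 60 min/hr = 53263.64 ng/hr
Rate = 53263.64 ng/hr ÷ 21363.64 ng/mL = 2.493191 mL/hr
Time remaining = 29.51574 mL ÷ 2.493191 mL/hr = 11.83854 hr

11.8 hours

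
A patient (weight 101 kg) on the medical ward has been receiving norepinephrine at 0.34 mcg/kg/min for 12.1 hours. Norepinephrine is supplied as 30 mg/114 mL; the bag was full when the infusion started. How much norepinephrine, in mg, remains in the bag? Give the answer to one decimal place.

Dose = 0.34 mcg/kg/min × 101 kg = 34.34 mcg/min
34.34 mcg/min × 60 min/hr = 2060.4 mcg/hr
Concentration = 30 mg ÷ 114 mL = 0.2631579 mg/mL = 263.1579 mcg/mL
Rate = 2060.4 mcg/hr ÷ 263.1579 mcg/mL = 7.82952 mL/hr
Volume infused = 7.82952 mL/hr × 12.1 hr = 94.73719 mL
Volume remaining = 114 − 94.73719 = 19.26281 mL
Drug remaining = 19.26281 mL × 263.1579 mcg/mL = 5069.16 mcg = 5.06916 mg

5.1 mg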